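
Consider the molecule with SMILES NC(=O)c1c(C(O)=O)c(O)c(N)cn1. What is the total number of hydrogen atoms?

Walk through each heavy atom and fill implicit hydrogens from standard valence (C 4, N 3, O 2, S 2, halogen 1); for lowercase aromatic atoms, an aromatic c carries 1 H when it has two neighbours and 0 H with three, and aromatic n carries 0 H:
  atom 1: N, bond orders sum to 1 (valence 3) → 2 H
  atom 2: C, bond orders sum to 4 (valence 4) → 0 H
  atom 3: O, bond orders sum to 2 (valence 2) → 0 H
  atom 4: aromatic c, 3 neighbours → 0 H
  atom 5: aromatic c, 3 neighbours → 0 H
  atom 6: C, bond orders sum to 4 (valence 4) → 0 H
  atom 7: O, bond orders sum to 1 (valence 2) → 1 H
  atom 8: O, bond orders sum to 2 (valence 2) → 0 H
  atom 9: aromatic c, 3 neighbours → 0 H
  atom 10: O, bond orders sum to 1 (valence 2) → 1 H
  atom 11: aromatic c, 3 neighbours → 0 H
  atom 12: N, bond orders sum to 1 (valence 3) → 2 H
  atom 13: aromatic c, 2 neighbours → 1 H
  atom 14: aromatic n, 2 neighbours → 0 H
Total hydrogens: 7.

7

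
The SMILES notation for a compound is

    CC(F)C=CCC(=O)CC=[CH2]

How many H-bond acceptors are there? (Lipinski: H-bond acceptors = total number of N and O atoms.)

1

N atoms: 0; O atoms: 1.
Lipinski HBA = 0 + 1 = 1.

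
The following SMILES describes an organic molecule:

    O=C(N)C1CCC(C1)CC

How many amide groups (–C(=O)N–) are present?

1

The amide motif appears at heavy-atom position 2 in the SMILES.
Amide count: 1.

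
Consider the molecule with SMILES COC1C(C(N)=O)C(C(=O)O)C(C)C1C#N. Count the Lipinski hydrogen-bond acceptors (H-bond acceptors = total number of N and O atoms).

6

N atoms: 2; O atoms: 4.
Lipinski HBA = 2 + 4 = 6.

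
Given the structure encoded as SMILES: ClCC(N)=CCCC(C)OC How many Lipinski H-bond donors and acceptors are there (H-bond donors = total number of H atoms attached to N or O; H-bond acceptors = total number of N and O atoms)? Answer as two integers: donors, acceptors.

Donors: find every N or O and count the H atoms it carries.
  atom 4 (N): bond orders sum to 1 → 2 H
  atom 10 (O): bond orders sum to 2 → 0 H
Lipinski HBD = 2.
Acceptors: N atoms = 1, O atoms = 1 → HBA = 2.

2, 2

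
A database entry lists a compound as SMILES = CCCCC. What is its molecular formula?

Walk through each heavy atom and fill implicit hydrogens from standard valence (C 4, N 3, O 2, S 2, halogen 1):
  atom 1: C, bond orders sum to 1 (valence 4) → 3 H
  atom 2: C, bond orders sum to 2 (valence 4) → 2 H
  atom 3: C, bond orders sum to 2 (valence 4) → 2 H
  atom 4: C, bond orders sum to 2 (valence 4) → 2 H
  atom 5: C, bond orders sum to 1 (valence 4) → 3 H
Totals → C:5, H:12.

C5H12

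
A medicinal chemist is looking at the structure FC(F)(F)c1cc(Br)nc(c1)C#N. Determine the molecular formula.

Walk through each heavy atom and fill implicit hydrogens from standard valence (C 4, N 3, O 2, S 2, halogen 1); for lowercase aromatic atoms, an aromatic c carries 1 H when it has two neighbours and 0 H with three, and aromatic n carries 0 H:
  atom 1: F (halogen, monovalent) → 0 H
  atom 2: C, bond orders sum to 4 (valence 4) → 0 H
  atom 3: F (halogen, monovalent) → 0 H
  atom 4: F (halogen, monovalent) → 0 H
  atom 5: aromatic c, 3 neighbours → 0 H
  atom 6: aromatic c, 2 neighbours → 1 H
  atom 7: aromatic c, 3 neighbours → 0 H
  atom 8: Br (halogen, monovalent) → 0 H
  atom 9: aromatic n, 2 neighbours → 0 H
  atom 10: aromatic c, 3 neighbours → 0 H
  atom 11: aromatic c, 2 neighbours → 1 H
  atom 12: C, bond orders sum to 4 (valence 4) → 0 H
  atom 13: N, bond orders sum to 3 (valence 3) → 0 H
Totals → C:7, H:2, Br:1, F:3, N:2.
In Hill order: C7H2BrF3N2.

C7H2BrF3N2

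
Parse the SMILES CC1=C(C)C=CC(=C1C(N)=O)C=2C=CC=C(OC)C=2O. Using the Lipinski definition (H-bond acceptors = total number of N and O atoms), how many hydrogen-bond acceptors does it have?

4

N atoms: 1; O atoms: 3.
Lipinski HBA = 1 + 3 = 4.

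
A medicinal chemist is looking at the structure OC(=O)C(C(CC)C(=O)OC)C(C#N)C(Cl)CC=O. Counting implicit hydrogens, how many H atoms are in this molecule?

16

Walk through each heavy atom and fill implicit hydrogens from standard valence (C 4, N 3, O 2, S 2, halogen 1):
  atom 1: O, bond orders sum to 1 (valence 2) → 1 H
  atom 2: C, bond orders sum to 4 (valence 4) → 0 H
  atom 3: O, bond orders sum to 2 (valence 2) → 0 H
  atom 4: C, bond orders sum to 3 (valence 4) → 1 H
  atom 5: C, bond orders sum to 3 (valence 4) → 1 H
  atom 6: C, bond orders sum to 2 (valence 4) → 2 H
  atom 7: C, bond orders sum to 1 (valence 4) → 3 H
  atom 8: C, bond orders sum to 4 (valence 4) → 0 H
  atom 9: O, bond orders sum to 2 (valence 2) → 0 H
  atom 10: O, bond orders sum to 2 (valence 2) → 0 H
  atom 11: C, bond orders sum to 1 (valence 4) → 3 H
  atom 12: C, bond orders sum to 3 (valence 4) → 1 H
  atom 13: C, bond orders sum to 4 (valence 4) → 0 H
  atom 14: N, bond orders sum to 3 (valence 3) → 0 H
  atom 15: C, bond orders sum to 3 (valence 4) → 1 H
  atom 16: Cl (halogen, monovalent) → 0 H
  atom 17: C, bond orders sum to 2 (valence 4) → 2 H
  atom 18: C, bond orders sum to 3 (valence 4) → 1 H
  atom 19: O, bond orders sum to 2 (valence 2) → 0 H
Total hydrogens: 16.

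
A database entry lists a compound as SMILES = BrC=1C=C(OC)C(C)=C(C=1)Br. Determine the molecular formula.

C8H8Br2O

Walk through each heavy atom and fill implicit hydrogens from standard valence (C 4, N 3, O 2, S 2, halogen 1):
  atom 1: Br (halogen, monovalent) → 0 H
  atom 2: C, bond orders sum to 4 (valence 4) → 0 H
  atom 3: C, bond orders sum to 3 (valence 4) → 1 H
  atom 4: C, bond orders sum to 4 (valence 4) → 0 H
  atom 5: O, bond orders sum to 2 (valence 2) → 0 H
  atom 6: C, bond orders sum to 1 (valence 4) → 3 H
  atom 7: C, bond orders sum to 4 (valence 4) → 0 H
  atom 8: C, bond orders sum to 1 (valence 4) → 3 H
  atom 9: C, bond orders sum to 4 (valence 4) → 0 H
  atom 10: C, bond orders sum to 3 (valence 4) → 1 H
  atom 11: Br (halogen, monovalent) → 0 H
Totals → C:8, H:8, Br:2, O:1.
In Hill order: C8H8Br2O.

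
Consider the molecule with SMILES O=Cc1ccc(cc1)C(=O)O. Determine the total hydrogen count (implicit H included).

Walk through each heavy atom and fill implicit hydrogens from standard valence (C 4, N 3, O 2, S 2, halogen 1); for lowercase aromatic atoms, an aromatic c carries 1 H when it has two neighbours and 0 H with three, and aromatic n carries 0 H:
  atom 1: O, bond orders sum to 2 (valence 2) → 0 H
  atom 2: C, bond orders sum to 3 (valence 4) → 1 H
  atom 3: aromatic c, 3 neighbours → 0 H
  atom 4: aromatic c, 2 neighbours → 1 H
  atom 5: aromatic c, 2 neighbours → 1 H
  atom 6: aromatic c, 3 neighbours → 0 H
  atom 7: aromatic c, 2 neighbours → 1 H
  atom 8: aromatic c, 2 neighbours → 1 H
  atom 9: C, bond orders sum to 4 (valence 4) → 0 H
  atom 10: O, bond orders sum to 2 (valence 2) → 0 H
  atom 11: O, bond orders sum to 1 (valence 2) → 1 H
Total hydrogens: 6.

6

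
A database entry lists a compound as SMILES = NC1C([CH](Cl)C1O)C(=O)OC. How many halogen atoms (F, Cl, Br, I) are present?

1

Halogen atoms appear at heavy-atom position 5 (1×Cl).
Other groups present: 1 ester, 1 hydroxyl, 1 primary amine.
Halogen count: 1.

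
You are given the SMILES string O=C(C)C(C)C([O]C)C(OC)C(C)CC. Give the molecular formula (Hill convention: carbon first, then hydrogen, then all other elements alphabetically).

C12H24O3

Walk through each heavy atom and fill implicit hydrogens from standard valence (C 4, N 3, O 2, S 2, halogen 1):
  atom 1: O, bond orders sum to 2 (valence 2) → 0 H
  atom 2: C, bond orders sum to 4 (valence 4) → 0 H
  atom 3: C, bond orders sum to 1 (valence 4) → 3 H
  atom 4: C, bond orders sum to 3 (valence 4) → 1 H
  atom 5: C, bond orders sum to 1 (valence 4) → 3 H
  atom 6: C, bond orders sum to 3 (valence 4) → 1 H
  atom 7: O with explicit H count 0
  atom 8: C, bond orders sum to 1 (valence 4) → 3 H
  atom 9: C, bond orders sum to 3 (valence 4) → 1 H
  atom 10: O, bond orders sum to 2 (valence 2) → 0 H
  atom 11: C, bond orders sum to 1 (valence 4) → 3 H
  atom 12: C, bond orders sum to 3 (valence 4) → 1 H
  atom 13: C, bond orders sum to 1 (valence 4) → 3 H
  atom 14: C, bond orders sum to 2 (valence 4) → 2 H
  atom 15: C, bond orders sum to 1 (valence 4) → 3 H
Totals → C:12, H:24, O:3.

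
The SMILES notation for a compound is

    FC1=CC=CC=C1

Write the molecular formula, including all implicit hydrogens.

Walk through each heavy atom and fill implicit hydrogens from standard valence (C 4, N 3, O 2, S 2, halogen 1):
  atom 1: F (halogen, monovalent) → 0 H
  atom 2: C, bond orders sum to 4 (valence 4) → 0 H
  atom 3: C, bond orders sum to 3 (valence 4) → 1 H
  atom 4: C, bond orders sum to 3 (valence 4) → 1 H
  atom 5: C, bond orders sum to 3 (valence 4) → 1 H
  atom 6: C, bond orders sum to 3 (valence 4) → 1 H
  atom 7: C, bond orders sum to 3 (valence 4) → 1 H
Totals → C:6, H:5, F:1.
In Hill order: C6H5F.

C6H5F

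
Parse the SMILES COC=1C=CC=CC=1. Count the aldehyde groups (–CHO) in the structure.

Scan the SMILES for the aldehyde motif — none present.
Groups that are present: 1 ether.

0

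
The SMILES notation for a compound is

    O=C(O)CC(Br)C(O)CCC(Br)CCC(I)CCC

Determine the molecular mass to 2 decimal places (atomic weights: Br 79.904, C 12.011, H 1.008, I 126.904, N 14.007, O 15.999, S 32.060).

514.04 g/mol

First, the molecular formula is C13H23Br2IO3 (counting implicit H from valence).
  Br: 2 × 79.904 = 159.808
  C: 13 × 12.011 = 156.143
  H: 23 × 1.008 = 23.184
  I: 1 × 126.904 = 126.904
  O: 3 × 15.999 = 47.997
Sum: 2×79.904 + 13×12.011 + 23×1.008 + 1×126.904 + 3×15.999 = 514.036 → 514.04 g/mol.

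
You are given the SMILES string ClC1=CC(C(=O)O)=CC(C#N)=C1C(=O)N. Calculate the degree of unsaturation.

Degree of unsaturation = (number of rings) + (number of π bonds).
Ring closures in the SMILES: 1.
π bonds: 5 double bonds (each 1 DoU), 1 triple bond (each 2 DoU) → 7 DoU from unsaturation.
Total DoU = 1 + 7 = 8.

8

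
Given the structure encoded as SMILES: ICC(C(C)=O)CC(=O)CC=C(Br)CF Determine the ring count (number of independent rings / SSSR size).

0

In SMILES, each pair of matching ring-closure digits denotes one ring-closing bond; the number of such bonds equals the number of independent rings.
Ring-closure bonds here: 0.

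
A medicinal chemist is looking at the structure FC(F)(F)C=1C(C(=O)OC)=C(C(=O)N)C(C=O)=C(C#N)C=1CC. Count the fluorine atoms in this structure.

3

Scan the SMILES for F atoms (remember two-letter symbols like Cl and Br are single atoms).
Fluorine count: 3.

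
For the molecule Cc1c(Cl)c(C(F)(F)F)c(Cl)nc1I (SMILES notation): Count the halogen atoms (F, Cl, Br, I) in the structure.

Halogen atoms appear at heavy-atom positions 4, 7, 8, 9, 11, 14 (2×Cl, 3×F, 1×I).
Halogen count: 6.

6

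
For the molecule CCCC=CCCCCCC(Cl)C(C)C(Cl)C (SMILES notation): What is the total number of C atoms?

15

Count every carbon token in the SMILES (each C, including those in ring-closure positions and inside branches).
Carbon count: 15.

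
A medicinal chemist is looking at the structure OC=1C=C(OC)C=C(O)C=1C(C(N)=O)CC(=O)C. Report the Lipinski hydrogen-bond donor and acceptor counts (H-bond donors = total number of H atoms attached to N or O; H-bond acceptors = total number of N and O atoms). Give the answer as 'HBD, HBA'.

4, 6

Donors: find every N or O and count the H atoms it carries.
  atom 1 (O): bond orders sum to 1 → 1 H
  atom 5 (O): bond orders sum to 2 → 0 H
  atom 9 (O): bond orders sum to 1 → 1 H
  atom 13 (N): bond orders sum to 1 → 2 H
  atom 14 (O): bond orders sum to 2 → 0 H
  atom 17 (O): bond orders sum to 2 → 0 H
Lipinski HBD = 4.
Acceptors: N atoms = 1, O atoms = 5 → HBA = 6.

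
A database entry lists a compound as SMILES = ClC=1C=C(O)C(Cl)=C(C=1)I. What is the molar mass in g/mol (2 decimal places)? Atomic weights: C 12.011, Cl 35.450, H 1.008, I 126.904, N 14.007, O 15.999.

First, the molecular formula is C6H3Cl2IO (counting implicit H from valence).
  C: 6 × 12.011 = 72.066
  Cl: 2 × 35.450 = 70.900
  H: 3 × 1.008 = 3.024
  I: 1 × 126.904 = 126.904
  O: 1 × 15.999 = 15.999
Sum: 6×12.011 + 2×35.450 + 3×1.008 + 1×126.904 + 1×15.999 = 288.893 → 288.89 g/mol.

288.89 g/mol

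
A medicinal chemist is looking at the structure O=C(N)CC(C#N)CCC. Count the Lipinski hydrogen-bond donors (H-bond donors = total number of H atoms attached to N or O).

Donors: find every N or O and count the H atoms it carries.
  atom 1 (O): bond orders sum to 2 → 0 H
  atom 3 (N): bond orders sum to 1 → 2 H
  atom 7 (N): bond orders sum to 3 → 0 H
Lipinski HBD = 2.

2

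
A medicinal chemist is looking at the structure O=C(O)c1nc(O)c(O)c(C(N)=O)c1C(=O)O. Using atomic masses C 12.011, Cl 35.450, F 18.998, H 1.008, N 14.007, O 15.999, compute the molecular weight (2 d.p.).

First, the molecular formula is C8H6N2O7 (counting implicit H from valence).
  C: 8 × 12.011 = 96.088
  H: 6 × 1.008 = 6.048
  N: 2 × 14.007 = 28.014
  O: 7 × 15.999 = 111.993
Sum: 8×12.011 + 6×1.008 + 2×14.007 + 7×15.999 = 242.143 → 242.14 g/mol.

242.14 g/mol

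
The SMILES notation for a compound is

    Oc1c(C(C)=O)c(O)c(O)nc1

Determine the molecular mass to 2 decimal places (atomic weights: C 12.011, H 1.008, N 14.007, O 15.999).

First, the molecular formula is C7H7NO4 (counting implicit H from valence).
  C: 7 × 12.011 = 84.077
  H: 7 × 1.008 = 7.056
  N: 1 × 14.007 = 14.007
  O: 4 × 15.999 = 63.996
Sum: 7×12.011 + 7×1.008 + 1×14.007 + 4×15.999 = 169.136 → 169.14 g/mol.

169.14 g/mol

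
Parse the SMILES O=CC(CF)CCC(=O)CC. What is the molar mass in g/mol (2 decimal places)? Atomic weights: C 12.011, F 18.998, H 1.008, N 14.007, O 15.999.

First, the molecular formula is C8H13FO2 (counting implicit H from valence).
  C: 8 × 12.011 = 96.088
  F: 1 × 18.998 = 18.998
  H: 13 × 1.008 = 13.104
  O: 2 × 15.999 = 31.998
Sum: 8×12.011 + 1×18.998 + 13×1.008 + 2×15.999 = 160.188 → 160.19 g/mol.

160.19 g/mol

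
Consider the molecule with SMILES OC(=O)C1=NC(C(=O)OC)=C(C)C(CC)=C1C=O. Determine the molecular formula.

Walk through each heavy atom and fill implicit hydrogens from standard valence (C 4, N 3, O 2, S 2, halogen 1):
  atom 1: O, bond orders sum to 1 (valence 2) → 1 H
  atom 2: C, bond orders sum to 4 (valence 4) → 0 H
  atom 3: O, bond orders sum to 2 (valence 2) → 0 H
  atom 4: C, bond orders sum to 4 (valence 4) → 0 H
  atom 5: N, bond orders sum to 3 (valence 3) → 0 H
  atom 6: C, bond orders sum to 4 (valence 4) → 0 H
  atom 7: C, bond orders sum to 4 (valence 4) → 0 H
  atom 8: O, bond orders sum to 2 (valence 2) → 0 H
  atom 9: O, bond orders sum to 2 (valence 2) → 0 H
  atom 10: C, bond orders sum to 1 (valence 4) → 3 H
  atom 11: C, bond orders sum to 4 (valence 4) → 0 H
  atom 12: C, bond orders sum to 1 (valence 4) → 3 H
  atom 13: C, bond orders sum to 4 (valence 4) → 0 H
  atom 14: C, bond orders sum to 2 (valence 4) → 2 H
  atom 15: C, bond orders sum to 1 (valence 4) → 3 H
  atom 16: C, bond orders sum to 4 (valence 4) → 0 H
  atom 17: C, bond orders sum to 3 (valence 4) → 1 H
  atom 18: O, bond orders sum to 2 (valence 2) → 0 H
Totals → C:12, H:13, N:1, O:5.
In Hill order: C12H13NO5.

C12H13NO5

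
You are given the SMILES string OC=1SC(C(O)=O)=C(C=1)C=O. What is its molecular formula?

C6H4O4S

Walk through each heavy atom and fill implicit hydrogens from standard valence (C 4, N 3, O 2, S 2, halogen 1):
  atom 1: O, bond orders sum to 1 (valence 2) → 1 H
  atom 2: C, bond orders sum to 4 (valence 4) → 0 H
  atom 3: S, bond orders sum to 2 (valence 2) → 0 H
  atom 4: C, bond orders sum to 4 (valence 4) → 0 H
  atom 5: C, bond orders sum to 4 (valence 4) → 0 H
  atom 6: O, bond orders sum to 1 (valence 2) → 1 H
  atom 7: O, bond orders sum to 2 (valence 2) → 0 H
  atom 8: C, bond orders sum to 4 (valence 4) → 0 H
  atom 9: C, bond orders sum to 3 (valence 4) → 1 H
  atom 10: C, bond orders sum to 3 (valence 4) → 1 H
  atom 11: O, bond orders sum to 2 (valence 2) → 0 H
Totals → C:6, H:4, O:4, S:1.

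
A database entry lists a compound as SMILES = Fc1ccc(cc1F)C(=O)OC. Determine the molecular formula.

Walk through each heavy atom and fill implicit hydrogens from standard valence (C 4, N 3, O 2, S 2, halogen 1); for lowercase aromatic atoms, an aromatic c carries 1 H when it has two neighbours and 0 H with three, and aromatic n carries 0 H:
  atom 1: F (halogen, monovalent) → 0 H
  atom 2: aromatic c, 3 neighbours → 0 H
  atom 3: aromatic c, 2 neighbours → 1 H
  atom 4: aromatic c, 2 neighbours → 1 H
  atom 5: aromatic c, 3 neighbours → 0 H
  atom 6: aromatic c, 2 neighbours → 1 H
  atom 7: aromatic c, 3 neighbours → 0 H
  atom 8: F (halogen, monovalent) → 0 H
  atom 9: C, bond orders sum to 4 (valence 4) → 0 H
  atom 10: O, bond orders sum to 2 (valence 2) → 0 H
  atom 11: O, bond orders sum to 2 (valence 2) → 0 H
  atom 12: C, bond orders sum to 1 (valence 4) → 3 H
Totals → C:8, H:6, F:2, O:2.
In Hill order: C8H6F2O2.

C8H6F2O2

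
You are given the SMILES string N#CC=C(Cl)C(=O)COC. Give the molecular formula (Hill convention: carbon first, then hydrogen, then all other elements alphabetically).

Walk through each heavy atom and fill implicit hydrogens from standard valence (C 4, N 3, O 2, S 2, halogen 1):
  atom 1: N, bond orders sum to 3 (valence 3) → 0 H
  atom 2: C, bond orders sum to 4 (valence 4) → 0 H
  atom 3: C, bond orders sum to 3 (valence 4) → 1 H
  atom 4: C, bond orders sum to 4 (valence 4) → 0 H
  atom 5: Cl (halogen, monovalent) → 0 H
  atom 6: C, bond orders sum to 4 (valence 4) → 0 H
  atom 7: O, bond orders sum to 2 (valence 2) → 0 H
  atom 8: C, bond orders sum to 2 (valence 4) → 2 H
  atom 9: O, bond orders sum to 2 (valence 2) → 0 H
  atom 10: C, bond orders sum to 1 (valence 4) → 3 H
Totals → C:6, H:6, Cl:1, N:1, O:2.

C6H6ClNO2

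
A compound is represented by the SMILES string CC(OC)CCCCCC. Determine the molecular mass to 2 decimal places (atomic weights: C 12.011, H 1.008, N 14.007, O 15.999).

144.26 g/mol

First, the molecular formula is C9H20O (counting implicit H from valence).
  C: 9 × 12.011 = 108.099
  H: 20 × 1.008 = 20.160
  O: 1 × 15.999 = 15.999
Sum: 9×12.011 + 20×1.008 + 1×15.999 = 144.258 → 144.26 g/mol.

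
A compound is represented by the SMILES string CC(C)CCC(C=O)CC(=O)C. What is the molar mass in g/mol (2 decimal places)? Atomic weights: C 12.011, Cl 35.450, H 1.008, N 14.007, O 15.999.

170.25 g/mol

First, the molecular formula is C10H18O2 (counting implicit H from valence).
  C: 10 × 12.011 = 120.110
  H: 18 × 1.008 = 18.144
  O: 2 × 15.999 = 31.998
Sum: 10×12.011 + 18×1.008 + 2×15.999 = 170.252 → 170.25 g/mol.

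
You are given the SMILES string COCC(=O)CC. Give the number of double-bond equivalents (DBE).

Degree of unsaturation = (number of rings) + (number of π bonds).
Ring closures in the SMILES: 0.
π bonds: 1 double bond (each 1 DoU) → 1 DoU from unsaturation.
Total DoU = 0 + 1 = 1.

1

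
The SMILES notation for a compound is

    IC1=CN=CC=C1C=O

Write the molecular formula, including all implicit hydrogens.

C6H4INO

Walk through each heavy atom and fill implicit hydrogens from standard valence (C 4, N 3, O 2, S 2, halogen 1):
  atom 1: I (halogen, monovalent) → 0 H
  atom 2: C, bond orders sum to 4 (valence 4) → 0 H
  atom 3: C, bond orders sum to 3 (valence 4) → 1 H
  atom 4: N, bond orders sum to 3 (valence 3) → 0 H
  atom 5: C, bond orders sum to 3 (valence 4) → 1 H
  atom 6: C, bond orders sum to 3 (valence 4) → 1 H
  atom 7: C, bond orders sum to 4 (valence 4) → 0 H
  atom 8: C, bond orders sum to 3 (valence 4) → 1 H
  atom 9: O, bond orders sum to 2 (valence 2) → 0 H
Totals → C:6, H:4, I:1, N:1, O:1.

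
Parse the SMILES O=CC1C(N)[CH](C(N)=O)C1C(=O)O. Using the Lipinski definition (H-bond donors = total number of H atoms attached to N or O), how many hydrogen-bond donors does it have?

Donors: find every N or O and count the H atoms it carries.
  atom 1 (O): bond orders sum to 2 → 0 H
  atom 5 (N): bond orders sum to 1 → 2 H
  atom 8 (N): bond orders sum to 1 → 2 H
  atom 9 (O): bond orders sum to 2 → 0 H
  atom 12 (O): bond orders sum to 2 → 0 H
  atom 13 (O): bond orders sum to 1 → 1 H
Lipinski HBD = 5.

5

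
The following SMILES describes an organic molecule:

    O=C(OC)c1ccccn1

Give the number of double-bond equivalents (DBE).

5

Molecular formula: C7H7NO2.
DoU = (2C + 2 + N − H − X) / 2, where X is the halogen count and O/S are ignored.
    = (2·7 + 2 + 1 − 7 − 0) / 2 = 10 / 2 = 5.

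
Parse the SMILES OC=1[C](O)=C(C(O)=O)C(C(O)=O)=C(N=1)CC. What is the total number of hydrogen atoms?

9

Walk through each heavy atom and fill implicit hydrogens from standard valence (C 4, N 3, O 2, S 2, halogen 1):
  atom 1: O, bond orders sum to 1 (valence 2) → 1 H
  atom 2: C, bond orders sum to 4 (valence 4) → 0 H
  atom 3: C with explicit H count 0
  atom 4: O, bond orders sum to 1 (valence 2) → 1 H
  atom 5: C, bond orders sum to 4 (valence 4) → 0 H
  atom 6: C, bond orders sum to 4 (valence 4) → 0 H
  atom 7: O, bond orders sum to 1 (valence 2) → 1 H
  atom 8: O, bond orders sum to 2 (valence 2) → 0 H
  atom 9: C, bond orders sum to 4 (valence 4) → 0 H
  atom 10: C, bond orders sum to 4 (valence 4) → 0 H
  atom 11: O, bond orders sum to 1 (valence 2) → 1 H
  atom 12: O, bond orders sum to 2 (valence 2) → 0 H
  atom 13: C, bond orders sum to 4 (valence 4) → 0 H
  atom 14: N, bond orders sum to 3 (valence 3) → 0 H
  atom 15: C, bond orders sum to 2 (valence 4) → 2 H
  atom 16: C, bond orders sum to 1 (valence 4) → 3 H
Total hydrogens: 9.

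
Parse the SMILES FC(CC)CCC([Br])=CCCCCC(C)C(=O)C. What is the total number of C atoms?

Count every carbon token in the SMILES (each C, including those in ring-closure positions and inside branches).
Carbon count: 15.

15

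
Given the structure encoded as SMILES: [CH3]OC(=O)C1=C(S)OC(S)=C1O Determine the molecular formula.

Walk through each heavy atom and fill implicit hydrogens from standard valence (C 4, N 3, O 2, S 2, halogen 1):
  atom 1: C with explicit H count 3
  atom 2: O, bond orders sum to 2 (valence 2) → 0 H
  atom 3: C, bond orders sum to 4 (valence 4) → 0 H
  atom 4: O, bond orders sum to 2 (valence 2) → 0 H
  atom 5: C, bond orders sum to 4 (valence 4) → 0 H
  atom 6: C, bond orders sum to 4 (valence 4) → 0 H
  atom 7: S, bond orders sum to 1 (valence 2) → 1 H
  atom 8: O, bond orders sum to 2 (valence 2) → 0 H
  atom 9: C, bond orders sum to 4 (valence 4) → 0 H
  atom 10: S, bond orders sum to 1 (valence 2) → 1 H
  atom 11: C, bond orders sum to 4 (valence 4) → 0 H
  atom 12: O, bond orders sum to 1 (valence 2) → 1 H
Totals → C:6, H:6, O:4, S:2.

C6H6O4S2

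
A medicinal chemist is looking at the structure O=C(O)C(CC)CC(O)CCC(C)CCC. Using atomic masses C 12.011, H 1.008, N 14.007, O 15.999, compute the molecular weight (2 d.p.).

First, the molecular formula is C13H26O3 (counting implicit H from valence).
  C: 13 × 12.011 = 156.143
  H: 26 × 1.008 = 26.208
  O: 3 × 15.999 = 47.997
Sum: 13×12.011 + 26×1.008 + 3×15.999 = 230.348 → 230.35 g/mol.

230.35 g/mol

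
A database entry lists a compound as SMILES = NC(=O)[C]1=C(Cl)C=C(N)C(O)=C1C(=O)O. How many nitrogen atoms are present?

2

Scan the SMILES for N atoms (remember two-letter symbols like Cl and Br are single atoms).
Nitrogen count: 2.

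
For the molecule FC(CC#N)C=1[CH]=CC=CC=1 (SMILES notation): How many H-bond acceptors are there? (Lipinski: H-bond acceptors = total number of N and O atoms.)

N atoms: 1; O atoms: 0.
Lipinski HBA = 1 + 0 = 1.

1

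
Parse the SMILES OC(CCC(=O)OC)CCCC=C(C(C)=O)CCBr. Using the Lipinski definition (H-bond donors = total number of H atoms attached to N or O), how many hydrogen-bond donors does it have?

1

Donors: find every N or O and count the H atoms it carries.
  atom 1 (O): bond orders sum to 1 → 1 H
  atom 6 (O): bond orders sum to 2 → 0 H
  atom 7 (O): bond orders sum to 2 → 0 H
  atom 16 (O): bond orders sum to 2 → 0 H
Lipinski HBD = 1.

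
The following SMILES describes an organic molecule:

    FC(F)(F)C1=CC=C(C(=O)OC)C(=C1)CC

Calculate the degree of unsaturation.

Degree of unsaturation = (number of rings) + (number of π bonds).
Ring closures in the SMILES: 1.
π bonds: 4 double bonds (each 1 DoU) → 4 DoU from unsaturation.
Total DoU = 1 + 4 = 5.

5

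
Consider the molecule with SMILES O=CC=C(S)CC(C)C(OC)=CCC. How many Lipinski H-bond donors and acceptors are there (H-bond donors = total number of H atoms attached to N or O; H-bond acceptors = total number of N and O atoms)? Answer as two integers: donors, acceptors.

Donors: find every N or O and count the H atoms it carries.
  atom 1 (O): bond orders sum to 2 → 0 H
  atom 10 (O): bond orders sum to 2 → 0 H
Lipinski HBD = 0.
Acceptors: N atoms = 0, O atoms = 2 → HBA = 2.

0, 2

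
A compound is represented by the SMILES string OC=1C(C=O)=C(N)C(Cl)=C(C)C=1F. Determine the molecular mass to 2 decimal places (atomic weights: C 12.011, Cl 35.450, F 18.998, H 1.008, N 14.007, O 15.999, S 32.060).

First, the molecular formula is C8H7ClFNO2 (counting implicit H from valence).
  C: 8 × 12.011 = 96.088
  Cl: 1 × 35.450 = 35.450
  F: 1 × 18.998 = 18.998
  H: 7 × 1.008 = 7.056
  N: 1 × 14.007 = 14.007
  O: 2 × 15.999 = 31.998
Sum: 8×12.011 + 1×35.450 + 1×18.998 + 7×1.008 + 1×14.007 + 2×15.999 = 203.597 → 203.60 g/mol.

203.60 g/mol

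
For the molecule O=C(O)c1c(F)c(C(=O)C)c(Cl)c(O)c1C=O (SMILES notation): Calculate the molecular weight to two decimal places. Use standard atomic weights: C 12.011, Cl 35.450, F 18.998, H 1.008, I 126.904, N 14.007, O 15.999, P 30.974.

First, the molecular formula is C10H6ClFO5 (counting implicit H from valence).
  C: 10 × 12.011 = 120.110
  Cl: 1 × 35.450 = 35.450
  F: 1 × 18.998 = 18.998
  H: 6 × 1.008 = 6.048
  O: 5 × 15.999 = 79.995
Sum: 10×12.011 + 1×35.450 + 1×18.998 + 6×1.008 + 5×15.999 = 260.601 → 260.60 g/mol.

260.60 g/mol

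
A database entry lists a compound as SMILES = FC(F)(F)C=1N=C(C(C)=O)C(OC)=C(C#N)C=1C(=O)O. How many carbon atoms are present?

11

Count every carbon token in the SMILES (each C, including those in ring-closure positions and inside branches).
Carbon count: 11.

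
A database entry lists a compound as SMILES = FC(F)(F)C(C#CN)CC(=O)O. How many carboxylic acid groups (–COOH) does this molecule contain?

1

The carboxylic acid motif appears at heavy-atom position 10 in the SMILES.
Other groups present: 1 alkyne, 1 primary amine.
Carboxylic acid count: 1.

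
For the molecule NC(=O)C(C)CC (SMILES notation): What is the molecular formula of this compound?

C5H11NO

Walk through each heavy atom and fill implicit hydrogens from standard valence (C 4, N 3, O 2, S 2, halogen 1):
  atom 1: N, bond orders sum to 1 (valence 3) → 2 H
  atom 2: C, bond orders sum to 4 (valence 4) → 0 H
  atom 3: O, bond orders sum to 2 (valence 2) → 0 H
  atom 4: C, bond orders sum to 3 (valence 4) → 1 H
  atom 5: C, bond orders sum to 1 (valence 4) → 3 H
  atom 6: C, bond orders sum to 2 (valence 4) → 2 H
  atom 7: C, bond orders sum to 1 (valence 4) → 3 H
Totals → C:5, H:11, N:1, O:1.
In Hill order: C5H11NO.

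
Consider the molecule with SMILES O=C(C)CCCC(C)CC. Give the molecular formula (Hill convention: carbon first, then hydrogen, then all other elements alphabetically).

C9H18O

Walk through each heavy atom and fill implicit hydrogens from standard valence (C 4, N 3, O 2, S 2, halogen 1):
  atom 1: O, bond orders sum to 2 (valence 2) → 0 H
  atom 2: C, bond orders sum to 4 (valence 4) → 0 H
  atom 3: C, bond orders sum to 1 (valence 4) → 3 H
  atom 4: C, bond orders sum to 2 (valence 4) → 2 H
  atom 5: C, bond orders sum to 2 (valence 4) → 2 H
  atom 6: C, bond orders sum to 2 (valence 4) → 2 H
  atom 7: C, bond orders sum to 3 (valence 4) → 1 H
  atom 8: C, bond orders sum to 1 (valence 4) → 3 H
  atom 9: C, bond orders sum to 2 (valence 4) → 2 H
  atom 10: C, bond orders sum to 1 (valence 4) → 3 H
Totals → C:9, H:18, O:1.
In Hill order: C9H18O.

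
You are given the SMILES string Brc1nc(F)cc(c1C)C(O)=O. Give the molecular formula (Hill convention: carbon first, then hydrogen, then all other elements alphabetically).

Walk through each heavy atom and fill implicit hydrogens from standard valence (C 4, N 3, O 2, S 2, halogen 1); for lowercase aromatic atoms, an aromatic c carries 1 H when it has two neighbours and 0 H with three, and aromatic n carries 0 H:
  atom 1: Br (halogen, monovalent) → 0 H
  atom 2: aromatic c, 3 neighbours → 0 H
  atom 3: aromatic n, 2 neighbours → 0 H
  atom 4: aromatic c, 3 neighbours → 0 H
  atom 5: F (halogen, monovalent) → 0 H
  atom 6: aromatic c, 2 neighbours → 1 H
  atom 7: aromatic c, 3 neighbours → 0 H
  atom 8: aromatic c, 3 neighbours → 0 H
  atom 9: C, bond orders sum to 1 (valence 4) → 3 H
  atom 10: C, bond orders sum to 4 (valence 4) → 0 H
  atom 11: O, bond orders sum to 1 (valence 2) → 1 H
  atom 12: O, bond orders sum to 2 (valence 2) → 0 H
Totals → C:7, H:5, Br:1, F:1, N:1, O:2.
In Hill order: C7H5BrFNO2.

C7H5BrFNO2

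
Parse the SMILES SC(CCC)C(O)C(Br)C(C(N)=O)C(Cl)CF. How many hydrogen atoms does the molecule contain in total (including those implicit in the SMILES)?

Walk through each heavy atom and fill implicit hydrogens from standard valence (C 4, N 3, O 2, S 2, halogen 1):
  atom 1: S, bond orders sum to 1 (valence 2) → 1 H
  atom 2: C, bond orders sum to 3 (valence 4) → 1 H
  atom 3: C, bond orders sum to 2 (valence 4) → 2 H
  atom 4: C, bond orders sum to 2 (valence 4) → 2 H
  atom 5: C, bond orders sum to 1 (valence 4) → 3 H
  atom 6: C, bond orders sum to 3 (valence 4) → 1 H
  atom 7: O, bond orders sum to 1 (valence 2) → 1 H
  atom 8: C, bond orders sum to 3 (valence 4) → 1 H
  atom 9: Br (halogen, monovalent) → 0 H
  atom 10: C, bond orders sum to 3 (valence 4) → 1 H
  atom 11: C, bond orders sum to 4 (valence 4) → 0 H
  atom 12: N, bond orders sum to 1 (valence 3) → 2 H
  atom 13: O, bond orders sum to 2 (valence 2) → 0 H
  atom 14: C, bond orders sum to 3 (valence 4) → 1 H
  atom 15: Cl (halogen, monovalent) → 0 H
  atom 16: C, bond orders sum to 2 (valence 4) → 2 H
  atom 17: F (halogen, monovalent) → 0 H
Total hydrogens: 18.

18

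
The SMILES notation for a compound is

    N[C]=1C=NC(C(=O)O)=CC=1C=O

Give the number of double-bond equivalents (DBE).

6

Degree of unsaturation = (number of rings) + (number of π bonds).
Ring closures in the SMILES: 1.
π bonds: 5 double bonds (each 1 DoU) → 5 DoU from unsaturation.
Total DoU = 1 + 5 = 6.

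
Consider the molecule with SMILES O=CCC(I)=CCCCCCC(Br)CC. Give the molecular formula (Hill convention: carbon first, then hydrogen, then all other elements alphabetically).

C12H20BrIO

Walk through each heavy atom and fill implicit hydrogens from standard valence (C 4, N 3, O 2, S 2, halogen 1):
  atom 1: O, bond orders sum to 2 (valence 2) → 0 H
  atom 2: C, bond orders sum to 3 (valence 4) → 1 H
  atom 3: C, bond orders sum to 2 (valence 4) → 2 H
  atom 4: C, bond orders sum to 4 (valence 4) → 0 H
  atom 5: I (halogen, monovalent) → 0 H
  atom 6: C, bond orders sum to 3 (valence 4) → 1 H
  atom 7: C, bond orders sum to 2 (valence 4) → 2 H
  atom 8: C, bond orders sum to 2 (valence 4) → 2 H
  atom 9: C, bond orders sum to 2 (valence 4) → 2 H
  atom 10: C, bond orders sum to 2 (valence 4) → 2 H
  atom 11: C, bond orders sum to 2 (valence 4) → 2 H
  atom 12: C, bond orders sum to 3 (valence 4) → 1 H
  atom 13: Br (halogen, monovalent) → 0 H
  atom 14: C, bond orders sum to 2 (valence 4) → 2 H
  atom 15: C, bond orders sum to 1 (valence 4) → 3 H
Totals → C:12, H:20, Br:1, I:1, O:1.
In Hill order: C12H20BrIO.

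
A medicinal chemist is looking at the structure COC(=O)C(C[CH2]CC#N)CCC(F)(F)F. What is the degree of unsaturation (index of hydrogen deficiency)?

3

Molecular formula: C10H14F3NO2.
DoU = (2C + 2 + N − H − X) / 2, where X is the halogen count and O/S are ignored.
    = (2·10 + 2 + 1 − 14 − 3) / 2 = 6 / 2 = 3.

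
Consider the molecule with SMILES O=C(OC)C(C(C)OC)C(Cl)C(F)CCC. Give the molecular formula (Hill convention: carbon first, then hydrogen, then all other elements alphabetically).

C11H20ClFO3

Walk through each heavy atom and fill implicit hydrogens from standard valence (C 4, N 3, O 2, S 2, halogen 1):
  atom 1: O, bond orders sum to 2 (valence 2) → 0 H
  atom 2: C, bond orders sum to 4 (valence 4) → 0 H
  atom 3: O, bond orders sum to 2 (valence 2) → 0 H
  atom 4: C, bond orders sum to 1 (valence 4) → 3 H
  atom 5: C, bond orders sum to 3 (valence 4) → 1 H
  atom 6: C, bond orders sum to 3 (valence 4) → 1 H
  atom 7: C, bond orders sum to 1 (valence 4) → 3 H
  atom 8: O, bond orders sum to 2 (valence 2) → 0 H
  atom 9: C, bond orders sum to 1 (valence 4) → 3 H
  atom 10: C, bond orders sum to 3 (valence 4) → 1 H
  atom 11: Cl (halogen, monovalent) → 0 H
  atom 12: C, bond orders sum to 3 (valence 4) → 1 H
  atom 13: F (halogen, monovalent) → 0 H
  atom 14: C, bond orders sum to 2 (valence 4) → 2 H
  atom 15: C, bond orders sum to 2 (valence 4) → 2 H
  atom 16: C, bond orders sum to 1 (valence 4) → 3 H
Totals → C:11, H:20, Cl:1, F:1, O:3.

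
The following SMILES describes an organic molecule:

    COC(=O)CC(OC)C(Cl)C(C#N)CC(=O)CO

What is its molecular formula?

Walk through each heavy atom and fill implicit hydrogens from standard valence (C 4, N 3, O 2, S 2, halogen 1):
  atom 1: C, bond orders sum to 1 (valence 4) → 3 H
  atom 2: O, bond orders sum to 2 (valence 2) → 0 H
  atom 3: C, bond orders sum to 4 (valence 4) → 0 H
  atom 4: O, bond orders sum to 2 (valence 2) → 0 H
  atom 5: C, bond orders sum to 2 (valence 4) → 2 H
  atom 6: C, bond orders sum to 3 (valence 4) → 1 H
  atom 7: O, bond orders sum to 2 (valence 2) → 0 H
  atom 8: C, bond orders sum to 1 (valence 4) → 3 H
  atom 9: C, bond orders sum to 3 (valence 4) → 1 H
  atom 10: Cl (halogen, monovalent) → 0 H
  atom 11: C, bond orders sum to 3 (valence 4) → 1 H
  atom 12: C, bond orders sum to 4 (valence 4) → 0 H
  atom 13: N, bond orders sum to 3 (valence 3) → 0 H
  atom 14: C, bond orders sum to 2 (valence 4) → 2 H
  atom 15: C, bond orders sum to 4 (valence 4) → 0 H
  atom 16: O, bond orders sum to 2 (valence 2) → 0 H
  atom 17: C, bond orders sum to 2 (valence 4) → 2 H
  atom 18: O, bond orders sum to 1 (valence 2) → 1 H
Totals → C:11, H:16, Cl:1, N:1, O:5.
In Hill order: C11H16ClNO5.

C11H16ClNO5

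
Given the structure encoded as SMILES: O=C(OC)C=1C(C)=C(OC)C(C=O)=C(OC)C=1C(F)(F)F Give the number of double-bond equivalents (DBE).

Degree of unsaturation = (number of rings) + (number of π bonds).
Ring closures in the SMILES: 1.
π bonds: 5 double bonds (each 1 DoU) → 5 DoU from unsaturation.
Total DoU = 1 + 5 = 6.

6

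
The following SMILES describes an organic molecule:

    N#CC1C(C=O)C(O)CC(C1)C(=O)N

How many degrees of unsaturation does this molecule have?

5

Molecular formula: C9H12N2O3.
DoU = (2C + 2 + N − H − X) / 2, where X is the halogen count and O/S are ignored.
    = (2·9 + 2 + 2 − 12 − 0) / 2 = 10 / 2 = 5.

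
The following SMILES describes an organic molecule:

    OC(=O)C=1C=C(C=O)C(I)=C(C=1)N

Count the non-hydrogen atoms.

13

Every atom symbol written in the SMILES (organic subset) is one heavy atom; implicit H are not written.
Heavy atoms by element → C:8, I:1, N:1, O:3.
Total: 13.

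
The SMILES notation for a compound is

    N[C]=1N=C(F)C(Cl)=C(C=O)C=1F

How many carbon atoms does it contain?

6

Count every carbon token in the SMILES (each C, including those in ring-closure positions and inside branches).
Carbon count: 6.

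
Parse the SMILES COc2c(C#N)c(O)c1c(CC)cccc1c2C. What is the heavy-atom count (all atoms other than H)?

18

Every atom symbol written in the SMILES (organic subset) is one heavy atom; implicit H are not written.
Heavy atoms by element → C:15, N:1, O:2.
Total: 18.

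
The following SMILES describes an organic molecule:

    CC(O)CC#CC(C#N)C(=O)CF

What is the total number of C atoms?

Count every carbon token in the SMILES (each C, including those in ring-closure positions and inside branches).
Carbon count: 9.

9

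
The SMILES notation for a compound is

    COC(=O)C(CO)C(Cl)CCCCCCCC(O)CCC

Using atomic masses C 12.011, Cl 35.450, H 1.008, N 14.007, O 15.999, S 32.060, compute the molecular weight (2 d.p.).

322.87 g/mol

First, the molecular formula is C16H31ClO4 (counting implicit H from valence).
  C: 16 × 12.011 = 192.176
  Cl: 1 × 35.450 = 35.450
  H: 31 × 1.008 = 31.248
  O: 4 × 15.999 = 63.996
Sum: 16×12.011 + 1×35.450 + 31×1.008 + 4×15.999 = 322.870 → 322.87 g/mol.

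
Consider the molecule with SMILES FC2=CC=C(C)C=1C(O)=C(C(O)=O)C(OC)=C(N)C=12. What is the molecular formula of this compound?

C13H12FNO4

Walk through each heavy atom and fill implicit hydrogens from standard valence (C 4, N 3, O 2, S 2, halogen 1):
  atom 1: F (halogen, monovalent) → 0 H
  atom 2: C, bond orders sum to 4 (valence 4) → 0 H
  atom 3: C, bond orders sum to 3 (valence 4) → 1 H
  atom 4: C, bond orders sum to 3 (valence 4) → 1 H
  atom 5: C, bond orders sum to 4 (valence 4) → 0 H
  atom 6: C, bond orders sum to 1 (valence 4) → 3 H
  atom 7: C, bond orders sum to 4 (valence 4) → 0 H
  atom 8: C, bond orders sum to 4 (valence 4) → 0 H
  atom 9: O, bond orders sum to 1 (valence 2) → 1 H
  atom 10: C, bond orders sum to 4 (valence 4) → 0 H
  atom 11: C, bond orders sum to 4 (valence 4) → 0 H
  atom 12: O, bond orders sum to 1 (valence 2) → 1 H
  atom 13: O, bond orders sum to 2 (valence 2) → 0 H
  atom 14: C, bond orders sum to 4 (valence 4) → 0 H
  atom 15: O, bond orders sum to 2 (valence 2) → 0 H
  atom 16: C, bond orders sum to 1 (valence 4) → 3 H
  atom 17: C, bond orders sum to 4 (valence 4) → 0 H
  atom 18: N, bond orders sum to 1 (valence 3) → 2 H
  atom 19: C, bond orders sum to 4 (valence 4) → 0 H
Totals → C:13, H:12, F:1, N:1, O:4.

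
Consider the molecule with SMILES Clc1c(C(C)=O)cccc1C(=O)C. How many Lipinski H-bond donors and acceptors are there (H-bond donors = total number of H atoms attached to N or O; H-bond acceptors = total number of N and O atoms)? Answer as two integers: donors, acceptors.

0, 2

Donors: find every N or O and count the H atoms it carries.
  atom 6 (O): bond orders sum to 2 → 0 H
  atom 12 (O): bond orders sum to 2 → 0 H
Lipinski HBD = 0.
Acceptors: N atoms = 0, O atoms = 2 → HBA = 2.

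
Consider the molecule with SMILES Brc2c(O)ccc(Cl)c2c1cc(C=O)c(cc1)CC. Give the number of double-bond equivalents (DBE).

9

Molecular formula: C15H12BrClO2.
DoU = (2C + 2 + N − H − X) / 2, where X is the halogen count and O/S are ignored.
    = (2·15 + 2 + 0 − 12 − 2) / 2 = 18 / 2 = 9.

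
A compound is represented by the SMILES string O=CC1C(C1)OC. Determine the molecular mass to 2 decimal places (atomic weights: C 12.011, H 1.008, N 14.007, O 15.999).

First, the molecular formula is C5H8O2 (counting implicit H from valence).
  C: 5 × 12.011 = 60.055
  H: 8 × 1.008 = 8.064
  O: 2 × 15.999 = 31.998
Sum: 5×12.011 + 8×1.008 + 2×15.999 = 100.117 → 100.12 g/mol.

100.12 g/mol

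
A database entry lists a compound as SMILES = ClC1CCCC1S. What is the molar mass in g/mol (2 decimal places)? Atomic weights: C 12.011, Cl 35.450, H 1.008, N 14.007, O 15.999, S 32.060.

136.64 g/mol

First, the molecular formula is C5H9ClS (counting implicit H from valence).
  C: 5 × 12.011 = 60.055
  Cl: 1 × 35.450 = 35.450
  H: 9 × 1.008 = 9.072
  S: 1 × 32.060 = 32.060
Sum: 5×12.011 + 1×35.450 + 9×1.008 + 1×32.060 = 136.637 → 136.64 g/mol.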